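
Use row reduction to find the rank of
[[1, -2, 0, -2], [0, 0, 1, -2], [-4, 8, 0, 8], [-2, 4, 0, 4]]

rank = 2

R3 → R3 + 4·R1
R4 → R4 + 2·R1
The reduced form has 2 nonzero rows.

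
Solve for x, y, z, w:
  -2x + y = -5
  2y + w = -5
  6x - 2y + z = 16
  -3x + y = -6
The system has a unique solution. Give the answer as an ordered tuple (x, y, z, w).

(1, -3, 4, 1)

Form the augmented matrix and row-reduce:
  [ -2   1  0  0  |  -5 ]
  [  0   2  0  1  |  -5 ]
  [  6  -2  1  0  |  16 ]
  [ -3   1  0  0  |  -6 ]
r1 → -1/2·r1
  [  1  -1/2  0  0  |  5/2 ]
  [  0     2  0  1  |   -5 ]
  [  6    -2  1  0  |   16 ]
  [ -3     1  0  0  |   -6 ]
r3 → r3 − 6·r1
  [  1  -1/2  0  0  |  5/2 ]
  [  0     2  0  1  |   -5 ]
  [  0     1  1  0  |    1 ]
  [ -3     1  0  0  |   -6 ]
r4 → r4 + 3·r1
  [ 1  -1/2  0  0  |  5/2 ]
  [ 0     2  0  1  |   -5 ]
  [ 0     1  1  0  |    1 ]
  [ 0  -1/2  0  0  |  3/2 ]
r2 → 1/2·r2
  [ 1  -1/2  0    0  |   5/2 ]
  [ 0     1  0  1/2  |  -5/2 ]
  [ 0     1  1    0  |     1 ]
  [ 0  -1/2  0    0  |   3/2 ]
r3 → r3 − r2
  [ 1  -1/2  0     0  |   5/2 ]
  [ 0     1  0   1/2  |  -5/2 ]
  [ 0     0  1  -1/2  |   7/2 ]
  [ 0  -1/2  0     0  |   3/2 ]
r4 → r4 + 1/2·r2
  [ 1  -1/2  0     0  |   5/2 ]
  [ 0     1  0   1/2  |  -5/2 ]
  [ 0     0  1  -1/2  |   7/2 ]
  [ 0     0  0   1/4  |   1/4 ]
r4 → 4·r4
  [ 1  -1/2  0     0  |   5/2 ]
  [ 0     1  0   1/2  |  -5/2 ]
  [ 0     0  1  -1/2  |   7/2 ]
  [ 0     0  0     1  |     1 ]
r3 → r3 + 1/2·r4
  [ 1  -1/2  0    0  |   5/2 ]
  [ 0     1  0  1/2  |  -5/2 ]
  [ 0     0  1    0  |     4 ]
  [ 0     0  0    1  |     1 ]
r2 → r2 − 1/2·r4
  [ 1  -1/2  0  0  |  5/2 ]
  [ 0     1  0  0  |   -3 ]
  [ 0     0  1  0  |    4 ]
  [ 0     0  0  1  |    1 ]
r1 → r1 + 1/2·r2
  [ 1  0  0  0  |   1 ]
  [ 0  1  0  0  |  -3 ]
  [ 0  0  1  0  |   4 ]
  [ 0  0  0  1  |   1 ]
Reading off the last column: x = 1, y = -3, z = 4, w = 1.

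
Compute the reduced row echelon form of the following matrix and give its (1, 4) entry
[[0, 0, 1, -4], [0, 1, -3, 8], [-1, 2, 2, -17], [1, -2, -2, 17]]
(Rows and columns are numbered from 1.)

R1 ↔ R3
R1 → -1·R1
R4 → R4 − R1
R2 → R2 + 3·R3
R1 → R1 + 2·R3
R1 → R1 + 2·R2

1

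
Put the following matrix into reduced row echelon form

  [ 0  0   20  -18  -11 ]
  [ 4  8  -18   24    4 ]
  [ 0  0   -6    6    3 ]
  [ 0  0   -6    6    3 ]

[[1, 2, 0, 0, -1/2], [0, 0, 1, 0, -1], [0, 0, 0, 1, -1/2], [0, 0, 0, 0, 0]]

Swap r1 and r2.
  [ 4  8  -18   24    4 ]
  [ 0  0   20  -18  -11 ]
  [ 0  0   -6    6    3 ]
  [ 0  0   -6    6    3 ]
Multiply r1 by 1/4.
  [ 1  2  -9/2    6    1 ]
  [ 0  0    20  -18  -11 ]
  [ 0  0    -6    6    3 ]
  [ 0  0    -6    6    3 ]
Multiply r2 by 1/20.
  [ 1  2  -9/2      6       1 ]
  [ 0  0     1  -9/10  -11/20 ]
  [ 0  0    -6      6       3 ]
  [ 0  0    -6      6       3 ]
Add 6 times r2 to r3.
  [ 1  2  -9/2      6       1 ]
  [ 0  0     1  -9/10  -11/20 ]
  [ 0  0     0    3/5   -3/10 ]
  [ 0  0    -6      6       3 ]
Add 6 times r2 to r4.
  [ 1  2  -9/2      6       1 ]
  [ 0  0     1  -9/10  -11/20 ]
  [ 0  0     0    3/5   -3/10 ]
  [ 0  0     0    3/5   -3/10 ]
Multiply r3 by 5/3.
  [ 1  2  -9/2      6       1 ]
  [ 0  0     1  -9/10  -11/20 ]
  [ 0  0     0      1    -1/2 ]
  [ 0  0     0    3/5   -3/10 ]
Subtract 3/5 times r3 from r4.
  [ 1  2  -9/2      6       1 ]
  [ 0  0     1  -9/10  -11/20 ]
  [ 0  0     0      1    -1/2 ]
  [ 0  0     0      0       0 ]
Add 9/10 times r3 to r2.
  [ 1  2  -9/2  6     1 ]
  [ 0  0     1  0    -1 ]
  [ 0  0     0  1  -1/2 ]
  [ 0  0     0  0     0 ]
Subtract 6 times r3 from r1.
  [ 1  2  -9/2  0     4 ]
  [ 0  0     1  0    -1 ]
  [ 0  0     0  1  -1/2 ]
  [ 0  0     0  0     0 ]
Add 9/2 times r2 to r1.
  [ 1  2  0  0  -1/2 ]
  [ 0  0  1  0    -1 ]
  [ 0  0  0  1  -1/2 ]
  [ 0  0  0  0     0 ]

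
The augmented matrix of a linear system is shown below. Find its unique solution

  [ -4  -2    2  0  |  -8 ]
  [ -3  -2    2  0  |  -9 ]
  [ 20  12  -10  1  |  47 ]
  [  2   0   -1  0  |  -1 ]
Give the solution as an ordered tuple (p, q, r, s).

R1 -> -1/4·R1
  [  1  1/2  -1/2  0  |   2 ]
  [ -3   -2     2  0  |  -9 ]
  [ 20   12   -10  1  |  47 ]
  [  2    0    -1  0  |  -1 ]
R2 -> R2 + 3·R1
  [  1   1/2  -1/2  0  |   2 ]
  [  0  -1/2   1/2  0  |  -3 ]
  [ 20    12   -10  1  |  47 ]
  [  2     0    -1  0  |  -1 ]
R3 -> R3 − 20·R1
  [ 1   1/2  -1/2  0  |   2 ]
  [ 0  -1/2   1/2  0  |  -3 ]
  [ 0     2     0  1  |   7 ]
  [ 2     0    -1  0  |  -1 ]
R4 -> R4 − 2·R1
  [ 1   1/2  -1/2  0  |   2 ]
  [ 0  -1/2   1/2  0  |  -3 ]
  [ 0     2     0  1  |   7 ]
  [ 0    -1     0  0  |  -5 ]
R2 -> -2·R2
  [ 1  1/2  -1/2  0  |   2 ]
  [ 0    1    -1  0  |   6 ]
  [ 0    2     0  1  |   7 ]
  [ 0   -1     0  0  |  -5 ]
R3 -> R3 − 2·R2
  [ 1  1/2  -1/2  0  |   2 ]
  [ 0    1    -1  0  |   6 ]
  [ 0    0     2  1  |  -5 ]
  [ 0   -1     0  0  |  -5 ]
R4 -> R4 + R2
  [ 1  1/2  -1/2  0  |   2 ]
  [ 0    1    -1  0  |   6 ]
  [ 0    0     2  1  |  -5 ]
  [ 0    0    -1  0  |   1 ]
R3 -> 1/2·R3
  [ 1  1/2  -1/2    0  |     2 ]
  [ 0    1    -1    0  |     6 ]
  [ 0    0     1  1/2  |  -5/2 ]
  [ 0    0    -1    0  |     1 ]
R4 -> R4 + R3
  [ 1  1/2  -1/2    0  |     2 ]
  [ 0    1    -1    0  |     6 ]
  [ 0    0     1  1/2  |  -5/2 ]
  [ 0    0     0  1/2  |  -3/2 ]
R4 -> 2·R4
  [ 1  1/2  -1/2    0  |     2 ]
  [ 0    1    -1    0  |     6 ]
  [ 0    0     1  1/2  |  -5/2 ]
  [ 0    0     0    1  |    -3 ]
R3 -> R3 − 1/2·R4
  [ 1  1/2  -1/2  0  |   2 ]
  [ 0    1    -1  0  |   6 ]
  [ 0    0     1  0  |  -1 ]
  [ 0    0     0  1  |  -3 ]
R2 -> R2 + R3
  [ 1  1/2  -1/2  0  |   2 ]
  [ 0    1     0  0  |   5 ]
  [ 0    0     1  0  |  -1 ]
  [ 0    0     0  1  |  -3 ]
R1 -> R1 + 1/2·R3
  [ 1  1/2  0  0  |  3/2 ]
  [ 0    1  0  0  |    5 ]
  [ 0    0  1  0  |   -1 ]
  [ 0    0  0  1  |   -3 ]
R1 -> R1 − 1/2·R2
  [ 1  0  0  0  |  -1 ]
  [ 0  1  0  0  |   5 ]
  [ 0  0  1  0  |  -1 ]
  [ 0  0  0  1  |  -3 ]
Reading off the last column: p = -1, q = 5, r = -1, s = -3.

(-1, 5, -1, -3)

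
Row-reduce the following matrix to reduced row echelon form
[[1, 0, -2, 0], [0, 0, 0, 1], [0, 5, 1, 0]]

[[1, 0, -2, 0], [0, 1, 1/5, 0], [0, 0, 0, 1]]

R2 <=> R3
  [ 1  0  -2  0 ]
  [ 0  5   1  0 ]
  [ 0  0   0  1 ]
R2 ← 1/5·R2
  [ 1  0   -2  0 ]
  [ 0  1  1/5  0 ]
  [ 0  0    0  1 ]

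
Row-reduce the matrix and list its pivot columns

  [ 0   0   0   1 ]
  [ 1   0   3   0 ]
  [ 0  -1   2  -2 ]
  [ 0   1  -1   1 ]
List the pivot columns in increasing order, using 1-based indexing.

1, 2, 3, 4

Swap ρ1 and ρ2.
  [ 1   0   3   0 ]
  [ 0   0   0   1 ]
  [ 0  -1   2  -2 ]
  [ 0   1  -1   1 ]
Swap ρ2 and ρ3.
  [ 1   0   3   0 ]
  [ 0  -1   2  -2 ]
  [ 0   0   0   1 ]
  [ 0   1  -1   1 ]
Multiply ρ2 by -1.
  [ 1  0   3  0 ]
  [ 0  1  -2  2 ]
  [ 0  0   0  1 ]
  [ 0  1  -1  1 ]
Subtract ρ2 from ρ4.
  [ 1  0   3   0 ]
  [ 0  1  -2   2 ]
  [ 0  0   0   1 ]
  [ 0  0   1  -1 ]
Swap ρ3 and ρ4.
  [ 1  0   3   0 ]
  [ 0  1  -2   2 ]
  [ 0  0   1  -1 ]
  [ 0  0   0   1 ]
Add ρ4 to ρ3.
  [ 1  0   3  0 ]
  [ 0  1  -2  2 ]
  [ 0  0   1  0 ]
  [ 0  0   0  1 ]
Subtract 2 times ρ4 from ρ2.
  [ 1  0   3  0 ]
  [ 0  1  -2  0 ]
  [ 0  0   1  0 ]
  [ 0  0   0  1 ]
Add 2 times ρ3 to ρ2.
  [ 1  0  3  0 ]
  [ 0  1  0  0 ]
  [ 0  0  1  0 ]
  [ 0  0  0  1 ]
Subtract 3 times ρ3 from ρ1.
  [ 1  0  0  0 ]
  [ 0  1  0  0 ]
  [ 0  0  1  0 ]
  [ 0  0  0  1 ]
Pivot columns are the columns containing a leading 1.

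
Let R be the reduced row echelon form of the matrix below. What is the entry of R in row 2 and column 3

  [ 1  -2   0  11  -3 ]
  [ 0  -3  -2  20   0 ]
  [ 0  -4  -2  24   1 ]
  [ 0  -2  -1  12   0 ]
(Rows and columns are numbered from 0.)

r2 -> -1/3·r2
  [ 1  -2    0     11  -3 ]
  [ 0   1  2/3  -20/3   0 ]
  [ 0  -4   -2     24   1 ]
  [ 0  -2   -1     12   0 ]
r3 -> r3 + 4·r2
  [ 1  -2    0     11  -3 ]
  [ 0   1  2/3  -20/3   0 ]
  [ 0   0  2/3   -8/3   1 ]
  [ 0  -2   -1     12   0 ]
r4 -> r4 + 2·r2
  [ 1  -2    0     11  -3 ]
  [ 0   1  2/3  -20/3   0 ]
  [ 0   0  2/3   -8/3   1 ]
  [ 0   0  1/3   -4/3   0 ]
r3 -> 3/2·r3
  [ 1  -2    0     11   -3 ]
  [ 0   1  2/3  -20/3    0 ]
  [ 0   0    1     -4  3/2 ]
  [ 0   0  1/3   -4/3    0 ]
r4 -> r4 − 1/3·r3
  [ 1  -2    0     11    -3 ]
  [ 0   1  2/3  -20/3     0 ]
  [ 0   0    1     -4   3/2 ]
  [ 0   0    0      0  -1/2 ]
r4 -> -2·r4
  [ 1  -2    0     11   -3 ]
  [ 0   1  2/3  -20/3    0 ]
  [ 0   0    1     -4  3/2 ]
  [ 0   0    0      0    1 ]
r3 -> r3 − 3/2·r4
  [ 1  -2    0     11  -3 ]
  [ 0   1  2/3  -20/3   0 ]
  [ 0   0    1     -4   0 ]
  [ 0   0    0      0   1 ]
r1 -> r1 + 3·r4
  [ 1  -2    0     11  0 ]
  [ 0   1  2/3  -20/3  0 ]
  [ 0   0    1     -4  0 ]
  [ 0   0    0      0  1 ]
r2 -> r2 − 2/3·r3
  [ 1  -2  0  11  0 ]
  [ 0   1  0  -4  0 ]
  [ 0   0  1  -4  0 ]
  [ 0   0  0   0  1 ]
r1 -> r1 + 2·r2
  [ 1  0  0   3  0 ]
  [ 0  1  0  -4  0 ]
  [ 0  0  1  -4  0 ]
  [ 0  0  0   0  1 ]

-4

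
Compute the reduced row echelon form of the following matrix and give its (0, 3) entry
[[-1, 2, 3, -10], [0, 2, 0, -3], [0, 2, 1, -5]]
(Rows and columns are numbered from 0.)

R1 -> -1·R1
R2 -> 1/2·R2
R3 -> R3 − 2·R2
R1 -> R1 + 3·R3
R1 -> R1 + 2·R2

1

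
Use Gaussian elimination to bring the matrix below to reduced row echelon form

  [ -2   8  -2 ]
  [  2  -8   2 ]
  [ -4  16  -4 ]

[[1, -4, 1], [0, 0, 0], [0, 0, 0]]

R1 := -1/2·R1
  [  1  -4   1 ]
  [  2  -8   2 ]
  [ -4  16  -4 ]
R2 := R2 − 2·R1
  [  1  -4   1 ]
  [  0   0   0 ]
  [ -4  16  -4 ]
R3 := R3 + 4·R1
  [ 1  -4  1 ]
  [ 0   0  0 ]
  [ 0   0  0 ]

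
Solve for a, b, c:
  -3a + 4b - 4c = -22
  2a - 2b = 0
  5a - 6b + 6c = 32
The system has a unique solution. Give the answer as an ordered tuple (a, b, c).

Form the augmented matrix and row-reduce:
  [ -3   4  -4  |  -22 ]
  [  2  -2   0  |    0 ]
  [  5  -6   6  |   32 ]
R1 → -1/3·R1
  [ 1  -4/3  4/3  |  22/3 ]
  [ 2    -2    0  |     0 ]
  [ 5    -6    6  |    32 ]
R2 → R2 − 2·R1
  [ 1  -4/3   4/3  |   22/3 ]
  [ 0   2/3  -8/3  |  -44/3 ]
  [ 5    -6     6  |     32 ]
R3 → R3 − 5·R1
  [ 1  -4/3   4/3  |   22/3 ]
  [ 0   2/3  -8/3  |  -44/3 ]
  [ 0   2/3  -2/3  |  -14/3 ]
R2 → 3/2·R2
  [ 1  -4/3   4/3  |   22/3 ]
  [ 0     1    -4  |    -22 ]
  [ 0   2/3  -2/3  |  -14/3 ]
R3 → R3 − 2/3·R2
  [ 1  -4/3  4/3  |  22/3 ]
  [ 0     1   -4  |   -22 ]
  [ 0     0    2  |    10 ]
R3 → 1/2·R3
  [ 1  -4/3  4/3  |  22/3 ]
  [ 0     1   -4  |   -22 ]
  [ 0     0    1  |     5 ]
R2 → R2 + 4·R3
  [ 1  -4/3  4/3  |  22/3 ]
  [ 0     1    0  |    -2 ]
  [ 0     0    1  |     5 ]
R1 → R1 − 4/3·R3
  [ 1  -4/3  0  |  2/3 ]
  [ 0     1  0  |   -2 ]
  [ 0     0  1  |    5 ]
R1 → R1 + 4/3·R2
  [ 1  0  0  |  -2 ]
  [ 0  1  0  |  -2 ]
  [ 0  0  1  |   5 ]
Reading off the last column: a = -2, b = -2, c = 5.

(-2, -2, 5)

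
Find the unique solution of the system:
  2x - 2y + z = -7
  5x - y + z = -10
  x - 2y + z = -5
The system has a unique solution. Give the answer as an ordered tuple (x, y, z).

(-2, 3, 3)

Form the augmented matrix and row-reduce:
  [ 2  -2  1  |   -7 ]
  [ 5  -1  1  |  -10 ]
  [ 1  -2  1  |   -5 ]
Multiply R1 by 1/2.
  [ 1  -1  1/2  |  -7/2 ]
  [ 5  -1    1  |   -10 ]
  [ 1  -2    1  |    -5 ]
Subtract 5 times R1 from R2.
  [ 1  -1   1/2  |  -7/2 ]
  [ 0   4  -3/2  |  15/2 ]
  [ 1  -2     1  |    -5 ]
Subtract R1 from R3.
  [ 1  -1   1/2  |  -7/2 ]
  [ 0   4  -3/2  |  15/2 ]
  [ 0  -1   1/2  |  -3/2 ]
Multiply R2 by 1/4.
  [ 1  -1   1/2  |  -7/2 ]
  [ 0   1  -3/8  |  15/8 ]
  [ 0  -1   1/2  |  -3/2 ]
Add R2 to R3.
  [ 1  -1   1/2  |  -7/2 ]
  [ 0   1  -3/8  |  15/8 ]
  [ 0   0   1/8  |   3/8 ]
Multiply R3 by 8.
  [ 1  -1   1/2  |  -7/2 ]
  [ 0   1  -3/8  |  15/8 ]
  [ 0   0     1  |     3 ]
Add 3/8 times R3 to R2.
  [ 1  -1  1/2  |  -7/2 ]
  [ 0   1    0  |     3 ]
  [ 0   0    1  |     3 ]
Subtract 1/2 times R3 from R1.
  [ 1  -1  0  |  -5 ]
  [ 0   1  0  |   3 ]
  [ 0   0  1  |   3 ]
Add R2 to R1.
  [ 1  0  0  |  -2 ]
  [ 0  1  0  |   3 ]
  [ 0  0  1  |   3 ]
Reading off the last column: x = -2, y = 3, z = 3.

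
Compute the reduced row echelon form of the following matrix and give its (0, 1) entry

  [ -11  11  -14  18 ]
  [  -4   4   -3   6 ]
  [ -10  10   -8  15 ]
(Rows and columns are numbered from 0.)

-1

R1 ← -1/11·R1
  [   1  -1  14/11  -18/11 ]
  [  -4   4     -3       6 ]
  [ -10  10     -8      15 ]
R2 ← R2 + 4·R1
  [   1  -1  14/11  -18/11 ]
  [   0   0  23/11   -6/11 ]
  [ -10  10     -8      15 ]
R3 ← R3 + 10·R1
  [ 1  -1  14/11  -18/11 ]
  [ 0   0  23/11   -6/11 ]
  [ 0   0  52/11  -15/11 ]
R2 ← 11/23·R2
  [ 1  -1  14/11  -18/11 ]
  [ 0   0      1   -6/23 ]
  [ 0   0  52/11  -15/11 ]
R3 ← R3 − 52/11·R2
  [ 1  -1  14/11  -18/11 ]
  [ 0   0      1   -6/23 ]
  [ 0   0      0   -3/23 ]
R3 ← -23/3·R3
  [ 1  -1  14/11  -18/11 ]
  [ 0   0      1   -6/23 ]
  [ 0   0      0       1 ]
R2 ← R2 + 6/23·R3
  [ 1  -1  14/11  -18/11 ]
  [ 0   0      1       0 ]
  [ 0   0      0       1 ]
R1 ← R1 + 18/11·R3
  [ 1  -1  14/11  0 ]
  [ 0   0      1  0 ]
  [ 0   0      0  1 ]
R1 ← R1 − 14/11·R2
  [ 1  -1  0  0 ]
  [ 0   0  1  0 ]
  [ 0   0  0  1 ]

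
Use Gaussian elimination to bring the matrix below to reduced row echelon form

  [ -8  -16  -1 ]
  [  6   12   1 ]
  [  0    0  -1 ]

[[1, 2, 0], [0, 0, 1], [0, 0, 0]]

r1 → -1/8·r1
r2 → r2 − 6·r1
r2 → 4·r2
r3 → r3 + r2
r1 → r1 − 1/8·r2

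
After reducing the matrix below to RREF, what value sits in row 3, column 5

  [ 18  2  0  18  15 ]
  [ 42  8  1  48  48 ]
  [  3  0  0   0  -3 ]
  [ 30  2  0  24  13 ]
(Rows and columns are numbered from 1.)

r1 → 1/18·r1
  [  1  1/9  0   1  5/6 ]
  [ 42    8  1  48   48 ]
  [  3    0  0   0   -3 ]
  [ 30    2  0  24   13 ]
r2 → r2 − 42·r1
  [  1   1/9  0   1  5/6 ]
  [  0  10/3  1   6   13 ]
  [  3     0  0   0   -3 ]
  [ 30     2  0  24   13 ]
r3 → r3 − 3·r1
  [  1   1/9  0   1    5/6 ]
  [  0  10/3  1   6     13 ]
  [  0  -1/3  0  -3  -11/2 ]
  [ 30     2  0  24     13 ]
r4 → r4 − 30·r1
  [ 1   1/9  0   1    5/6 ]
  [ 0  10/3  1   6     13 ]
  [ 0  -1/3  0  -3  -11/2 ]
  [ 0  -4/3  0  -6    -12 ]
r2 → 3/10·r2
  [ 1   1/9     0    1    5/6 ]
  [ 0     1  3/10  9/5  39/10 ]
  [ 0  -1/3     0   -3  -11/2 ]
  [ 0  -4/3     0   -6    -12 ]
r3 → r3 + 1/3·r2
  [ 1   1/9     0      1    5/6 ]
  [ 0     1  3/10    9/5  39/10 ]
  [ 0     0  1/10  -12/5  -21/5 ]
  [ 0  -4/3     0     -6    -12 ]
r4 → r4 + 4/3·r2
  [ 1  1/9     0      1    5/6 ]
  [ 0    1  3/10    9/5  39/10 ]
  [ 0    0  1/10  -12/5  -21/5 ]
  [ 0    0   2/5  -18/5  -34/5 ]
r3 → 10·r3
  [ 1  1/9     0      1    5/6 ]
  [ 0    1  3/10    9/5  39/10 ]
  [ 0    0     1    -24    -42 ]
  [ 0    0   2/5  -18/5  -34/5 ]
r4 → r4 − 2/5·r3
  [ 1  1/9     0    1    5/6 ]
  [ 0    1  3/10  9/5  39/10 ]
  [ 0    0     1  -24    -42 ]
  [ 0    0     0    6     10 ]
r4 → 1/6·r4
  [ 1  1/9     0    1    5/6 ]
  [ 0    1  3/10  9/5  39/10 ]
  [ 0    0     1  -24    -42 ]
  [ 0    0     0    1    5/3 ]
r3 → r3 + 24·r4
  [ 1  1/9     0    1    5/6 ]
  [ 0    1  3/10  9/5  39/10 ]
  [ 0    0     1    0     -2 ]
  [ 0    0     0    1    5/3 ]
r2 → r2 − 9/5·r4
  [ 1  1/9     0  1   5/6 ]
  [ 0    1  3/10  0  9/10 ]
  [ 0    0     1  0    -2 ]
  [ 0    0     0  1   5/3 ]
r1 → r1 − r4
  [ 1  1/9     0  0  -5/6 ]
  [ 0    1  3/10  0  9/10 ]
  [ 0    0     1  0    -2 ]
  [ 0    0     0  1   5/3 ]
r2 → r2 − 3/10·r3
  [ 1  1/9  0  0  -5/6 ]
  [ 0    1  0  0   3/2 ]
  [ 0    0  1  0    -2 ]
  [ 0    0  0  1   5/3 ]
r1 → r1 − 1/9·r2
  [ 1  0  0  0   -1 ]
  [ 0  1  0  0  3/2 ]
  [ 0  0  1  0   -2 ]
  [ 0  0  0  1  5/3 ]

-2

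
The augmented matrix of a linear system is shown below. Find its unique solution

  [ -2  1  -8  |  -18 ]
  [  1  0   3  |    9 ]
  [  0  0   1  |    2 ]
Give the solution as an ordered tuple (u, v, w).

(3, 4, 2)

R1 := -1/2·R1
R2 := R2 − R1
R2 := 2·R2
R2 := R2 + 2·R3
R1 := R1 − 4·R3
R1 := R1 + 1/2·R2
Reading off the last column: u = 3, v = 4, w = 2.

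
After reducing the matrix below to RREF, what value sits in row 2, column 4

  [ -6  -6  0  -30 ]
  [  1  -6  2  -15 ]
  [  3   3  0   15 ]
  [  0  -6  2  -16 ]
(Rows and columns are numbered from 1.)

4

r1 := -1/6·r1
r2 := r2 − r1
r3 := r3 − 3·r1
r2 := -1/7·r2
r4 := r4 + 6·r2
r3 ↔ r4
r3 := 7/2·r3
r2 := r2 + 2/7·r3
r1 := r1 − r2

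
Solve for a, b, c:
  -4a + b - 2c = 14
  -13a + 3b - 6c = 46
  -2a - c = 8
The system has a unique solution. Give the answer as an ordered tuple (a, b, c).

Form the augmented matrix and row-reduce:
  [  -4  1  -2  |  14 ]
  [ -13  3  -6  |  46 ]
  [  -2  0  -1  |   8 ]
ρ1 → -1/4·ρ1
  [   1  -1/4  1/2  |  -7/2 ]
  [ -13     3   -6  |    46 ]
  [  -2     0   -1  |     8 ]
ρ2 → ρ2 + 13·ρ1
  [  1  -1/4  1/2  |  -7/2 ]
  [  0  -1/4  1/2  |   1/2 ]
  [ -2     0   -1  |     8 ]
ρ3 → ρ3 + 2·ρ1
  [ 1  -1/4  1/2  |  -7/2 ]
  [ 0  -1/4  1/2  |   1/2 ]
  [ 0  -1/2    0  |     1 ]
ρ2 → -4·ρ2
  [ 1  -1/4  1/2  |  -7/2 ]
  [ 0     1   -2  |    -2 ]
  [ 0  -1/2    0  |     1 ]
ρ3 → ρ3 + 1/2·ρ2
  [ 1  -1/4  1/2  |  -7/2 ]
  [ 0     1   -2  |    -2 ]
  [ 0     0   -1  |     0 ]
ρ3 → -1·ρ3
  [ 1  -1/4  1/2  |  -7/2 ]
  [ 0     1   -2  |    -2 ]
  [ 0     0    1  |     0 ]
ρ2 → ρ2 + 2·ρ3
  [ 1  -1/4  1/2  |  -7/2 ]
  [ 0     1    0  |    -2 ]
  [ 0     0    1  |     0 ]
ρ1 → ρ1 − 1/2·ρ3
  [ 1  -1/4  0  |  -7/2 ]
  [ 0     1  0  |    -2 ]
  [ 0     0  1  |     0 ]
ρ1 → ρ1 + 1/4·ρ2
  [ 1  0  0  |  -4 ]
  [ 0  1  0  |  -2 ]
  [ 0  0  1  |   0 ]
Reading off the last column: a = -4, b = -2, c = 0.

(-4, -2, 0)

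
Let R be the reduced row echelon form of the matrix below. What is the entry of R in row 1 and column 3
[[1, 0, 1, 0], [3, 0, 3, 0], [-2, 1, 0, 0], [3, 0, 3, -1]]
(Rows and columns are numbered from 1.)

R2 → R2 − 3·R1
  [  1  0  1   0 ]
  [  0  0  0   0 ]
  [ -2  1  0   0 ]
  [  3  0  3  -1 ]
R3 → R3 + 2·R1
  [ 1  0  1   0 ]
  [ 0  0  0   0 ]
  [ 0  1  2   0 ]
  [ 3  0  3  -1 ]
R4 → R4 − 3·R1
  [ 1  0  1   0 ]
  [ 0  0  0   0 ]
  [ 0  1  2   0 ]
  [ 0  0  0  -1 ]
R2 <=> R3
  [ 1  0  1   0 ]
  [ 0  1  2   0 ]
  [ 0  0  0   0 ]
  [ 0  0  0  -1 ]
R3 <=> R4
  [ 1  0  1   0 ]
  [ 0  1  2   0 ]
  [ 0  0  0  -1 ]
  [ 0  0  0   0 ]
R3 → -1·R3
  [ 1  0  1  0 ]
  [ 0  1  2  0 ]
  [ 0  0  0  1 ]
  [ 0  0  0  0 ]

1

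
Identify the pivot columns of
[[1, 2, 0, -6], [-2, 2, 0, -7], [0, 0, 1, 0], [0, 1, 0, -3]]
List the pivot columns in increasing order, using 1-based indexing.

1, 2, 3, 4

R2 → R2 + 2·R1
  [ 1  2  0   -6 ]
  [ 0  6  0  -19 ]
  [ 0  0  1    0 ]
  [ 0  1  0   -3 ]
R2 → 1/6·R2
  [ 1  2  0     -6 ]
  [ 0  1  0  -19/6 ]
  [ 0  0  1      0 ]
  [ 0  1  0     -3 ]
R4 → R4 − R2
  [ 1  2  0     -6 ]
  [ 0  1  0  -19/6 ]
  [ 0  0  1      0 ]
  [ 0  0  0    1/6 ]
R4 → 6·R4
  [ 1  2  0     -6 ]
  [ 0  1  0  -19/6 ]
  [ 0  0  1      0 ]
  [ 0  0  0      1 ]
R2 → R2 + 19/6·R4
  [ 1  2  0  -6 ]
  [ 0  1  0   0 ]
  [ 0  0  1   0 ]
  [ 0  0  0   1 ]
R1 → R1 + 6·R4
  [ 1  2  0  0 ]
  [ 0  1  0  0 ]
  [ 0  0  1  0 ]
  [ 0  0  0  1 ]
R1 → R1 − 2·R2
  [ 1  0  0  0 ]
  [ 0  1  0  0 ]
  [ 0  0  1  0 ]
  [ 0  0  0  1 ]
Pivot columns are the columns containing a leading 1.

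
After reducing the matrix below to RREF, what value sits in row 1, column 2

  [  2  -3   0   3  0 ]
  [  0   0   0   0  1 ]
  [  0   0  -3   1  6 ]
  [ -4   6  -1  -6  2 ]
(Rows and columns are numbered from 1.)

R1 ← 1/2·R1
  [  1  -3/2   0  3/2  0 ]
  [  0     0   0    0  1 ]
  [  0     0  -3    1  6 ]
  [ -4     6  -1   -6  2 ]
R4 ← R4 + 4·R1
  [ 1  -3/2   0  3/2  0 ]
  [ 0     0   0    0  1 ]
  [ 0     0  -3    1  6 ]
  [ 0     0  -1    0  2 ]
R2 <=> R3
  [ 1  -3/2   0  3/2  0 ]
  [ 0     0  -3    1  6 ]
  [ 0     0   0    0  1 ]
  [ 0     0  -1    0  2 ]
R2 ← -1/3·R2
  [ 1  -3/2   0   3/2   0 ]
  [ 0     0   1  -1/3  -2 ]
  [ 0     0   0     0   1 ]
  [ 0     0  -1     0   2 ]
R4 ← R4 + R2
  [ 1  -3/2  0   3/2   0 ]
  [ 0     0  1  -1/3  -2 ]
  [ 0     0  0     0   1 ]
  [ 0     0  0  -1/3   0 ]
R3 <=> R4
  [ 1  -3/2  0   3/2   0 ]
  [ 0     0  1  -1/3  -2 ]
  [ 0     0  0  -1/3   0 ]
  [ 0     0  0     0   1 ]
R3 ← -3·R3
  [ 1  -3/2  0   3/2   0 ]
  [ 0     0  1  -1/3  -2 ]
  [ 0     0  0     1   0 ]
  [ 0     0  0     0   1 ]
R2 ← R2 + 2·R4
  [ 1  -3/2  0   3/2  0 ]
  [ 0     0  1  -1/3  0 ]
  [ 0     0  0     1  0 ]
  [ 0     0  0     0  1 ]
R2 ← R2 + 1/3·R3
  [ 1  -3/2  0  3/2  0 ]
  [ 0     0  1    0  0 ]
  [ 0     0  0    1  0 ]
  [ 0     0  0    0  1 ]
R1 ← R1 − 3/2·R3
  [ 1  -3/2  0  0  0 ]
  [ 0     0  1  0  0 ]
  [ 0     0  0  1  0 ]
  [ 0     0  0  0  1 ]

-3/2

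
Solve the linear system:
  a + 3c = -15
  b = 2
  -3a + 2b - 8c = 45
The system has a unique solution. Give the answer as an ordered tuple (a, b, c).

(-3, 2, -4)

Form the augmented matrix and row-reduce:
  [  1  0   3  |  -15 ]
  [  0  1   0  |    2 ]
  [ -3  2  -8  |   45 ]
Add 3 times R1 to R3.
Subtract 2 times R2 from R3.
Subtract 3 times R3 from R1.
Reading off the last column: a = -3, b = 2, c = -4.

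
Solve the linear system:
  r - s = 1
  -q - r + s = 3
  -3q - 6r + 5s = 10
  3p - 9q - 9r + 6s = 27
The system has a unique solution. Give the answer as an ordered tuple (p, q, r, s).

(-4, -4, -3, -4)

Form the augmented matrix and row-reduce:
  [ 0   0   1  -1  |   1 ]
  [ 0  -1  -1   1  |   3 ]
  [ 0  -3  -6   5  |  10 ]
  [ 3  -9  -9   6  |  27 ]
Swap r1 and r4.
  [ 3  -9  -9   6  |  27 ]
  [ 0  -1  -1   1  |   3 ]
  [ 0  -3  -6   5  |  10 ]
  [ 0   0   1  -1  |   1 ]
Multiply r1 by 1/3.
  [ 1  -3  -3   2  |   9 ]
  [ 0  -1  -1   1  |   3 ]
  [ 0  -3  -6   5  |  10 ]
  [ 0   0   1  -1  |   1 ]
Multiply r2 by -1.
  [ 1  -3  -3   2  |   9 ]
  [ 0   1   1  -1  |  -3 ]
  [ 0  -3  -6   5  |  10 ]
  [ 0   0   1  -1  |   1 ]
Add 3 times r2 to r3.
  [ 1  -3  -3   2  |   9 ]
  [ 0   1   1  -1  |  -3 ]
  [ 0   0  -3   2  |   1 ]
  [ 0   0   1  -1  |   1 ]
Multiply r3 by -1/3.
  [ 1  -3  -3     2  |     9 ]
  [ 0   1   1    -1  |    -3 ]
  [ 0   0   1  -2/3  |  -1/3 ]
  [ 0   0   1    -1  |     1 ]
Subtract r3 from r4.
  [ 1  -3  -3     2  |     9 ]
  [ 0   1   1    -1  |    -3 ]
  [ 0   0   1  -2/3  |  -1/3 ]
  [ 0   0   0  -1/3  |   4/3 ]
Multiply r4 by -3.
  [ 1  -3  -3     2  |     9 ]
  [ 0   1   1    -1  |    -3 ]
  [ 0   0   1  -2/3  |  -1/3 ]
  [ 0   0   0     1  |    -4 ]
Add 2/3 times r4 to r3.
  [ 1  -3  -3   2  |   9 ]
  [ 0   1   1  -1  |  -3 ]
  [ 0   0   1   0  |  -3 ]
  [ 0   0   0   1  |  -4 ]
Add r4 to r2.
  [ 1  -3  -3  2  |   9 ]
  [ 0   1   1  0  |  -7 ]
  [ 0   0   1  0  |  -3 ]
  [ 0   0   0  1  |  -4 ]
Subtract 2 times r4 from r1.
  [ 1  -3  -3  0  |  17 ]
  [ 0   1   1  0  |  -7 ]
  [ 0   0   1  0  |  -3 ]
  [ 0   0   0  1  |  -4 ]
Subtract r3 from r2.
  [ 1  -3  -3  0  |  17 ]
  [ 0   1   0  0  |  -4 ]
  [ 0   0   1  0  |  -3 ]
  [ 0   0   0  1  |  -4 ]
Add 3 times r3 to r1.
  [ 1  -3  0  0  |   8 ]
  [ 0   1  0  0  |  -4 ]
  [ 0   0  1  0  |  -3 ]
  [ 0   0  0  1  |  -4 ]
Add 3 times r2 to r1.
  [ 1  0  0  0  |  -4 ]
  [ 0  1  0  0  |  -4 ]
  [ 0  0  1  0  |  -3 ]
  [ 0  0  0  1  |  -4 ]
Reading off the last column: p = -4, q = -4, r = -3, s = -4.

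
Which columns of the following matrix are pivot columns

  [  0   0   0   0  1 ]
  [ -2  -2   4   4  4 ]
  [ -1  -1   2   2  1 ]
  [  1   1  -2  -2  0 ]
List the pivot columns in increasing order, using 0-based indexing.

Swap ρ1 and ρ2.
  [ -2  -2   4   4  4 ]
  [  0   0   0   0  1 ]
  [ -1  -1   2   2  1 ]
  [  1   1  -2  -2  0 ]
Multiply ρ1 by -1/2.
  [  1   1  -2  -2  -2 ]
  [  0   0   0   0   1 ]
  [ -1  -1   2   2   1 ]
  [  1   1  -2  -2   0 ]
Add ρ1 to ρ3.
  [ 1  1  -2  -2  -2 ]
  [ 0  0   0   0   1 ]
  [ 0  0   0   0  -1 ]
  [ 1  1  -2  -2   0 ]
Subtract ρ1 from ρ4.
  [ 1  1  -2  -2  -2 ]
  [ 0  0   0   0   1 ]
  [ 0  0   0   0  -1 ]
  [ 0  0   0   0   2 ]
Add ρ2 to ρ3.
  [ 1  1  -2  -2  -2 ]
  [ 0  0   0   0   1 ]
  [ 0  0   0   0   0 ]
  [ 0  0   0   0   2 ]
Subtract 2 times ρ2 from ρ4.
  [ 1  1  -2  -2  -2 ]
  [ 0  0   0   0   1 ]
  [ 0  0   0   0   0 ]
  [ 0  0   0   0   0 ]
Add 2 times ρ2 to ρ1.
  [ 1  1  -2  -2  0 ]
  [ 0  0   0   0  1 ]
  [ 0  0   0   0  0 ]
  [ 0  0   0   0  0 ]
Pivot columns are the columns containing a leading 1.

0, 4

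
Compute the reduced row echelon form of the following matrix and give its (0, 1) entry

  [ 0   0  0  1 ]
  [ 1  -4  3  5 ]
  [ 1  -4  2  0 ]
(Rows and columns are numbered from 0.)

-4

r1 <-> r2
  [ 1  -4  3  5 ]
  [ 0   0  0  1 ]
  [ 1  -4  2  0 ]
r3 ← r3 − r1
  [ 1  -4   3   5 ]
  [ 0   0   0   1 ]
  [ 0   0  -1  -5 ]
r2 <-> r3
  [ 1  -4   3   5 ]
  [ 0   0  -1  -5 ]
  [ 0   0   0   1 ]
r2 ← -1·r2
  [ 1  -4  3  5 ]
  [ 0   0  1  5 ]
  [ 0   0  0  1 ]
r2 ← r2 − 5·r3
  [ 1  -4  3  5 ]
  [ 0   0  1  0 ]
  [ 0   0  0  1 ]
r1 ← r1 − 5·r3
  [ 1  -4  3  0 ]
  [ 0   0  1  0 ]
  [ 0   0  0  1 ]
r1 ← r1 − 3·r2
  [ 1  -4  0  0 ]
  [ 0   0  1  0 ]
  [ 0   0  0  1 ]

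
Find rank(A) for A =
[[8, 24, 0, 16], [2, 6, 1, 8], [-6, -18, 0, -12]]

R1 -> 1/8·R1
  [  1    3  0    2 ]
  [  2    6  1    8 ]
  [ -6  -18  0  -12 ]
R2 -> R2 − 2·R1
  [  1    3  0    2 ]
  [  0    0  1    4 ]
  [ -6  -18  0  -12 ]
R3 -> R3 + 6·R1
  [ 1  3  0  2 ]
  [ 0  0  1  4 ]
  [ 0  0  0  0 ]
The reduced form has 2 nonzero rows.

rank = 2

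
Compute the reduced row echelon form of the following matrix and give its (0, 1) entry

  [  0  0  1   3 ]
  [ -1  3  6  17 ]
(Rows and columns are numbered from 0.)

-3

r1 <=> r2
  [ -1  3  6  17 ]
  [  0  0  1   3 ]
r1 ← -1·r1
  [ 1  -3  -6  -17 ]
  [ 0   0   1    3 ]
r1 ← r1 + 6·r2
  [ 1  -3  0  1 ]
  [ 0   0  1  3 ]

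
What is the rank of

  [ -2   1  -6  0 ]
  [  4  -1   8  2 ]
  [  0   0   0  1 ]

rank = 3

Multiply R1 by -1/2.
  [ 1  -1/2  3  0 ]
  [ 4    -1  8  2 ]
  [ 0     0  0  1 ]
Subtract 4 times R1 from R2.
  [ 1  -1/2   3  0 ]
  [ 0     1  -4  2 ]
  [ 0     0   0  1 ]
Subtract 2 times R3 from R2.
  [ 1  -1/2   3  0 ]
  [ 0     1  -4  0 ]
  [ 0     0   0  1 ]
Add 1/2 times R2 to R1.
  [ 1  0   1  0 ]
  [ 0  1  -4  0 ]
  [ 0  0   0  1 ]
The reduced form has 3 nonzero rows.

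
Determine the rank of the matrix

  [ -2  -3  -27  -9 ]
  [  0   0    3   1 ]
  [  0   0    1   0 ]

rank = 3

ρ1 ← -1/2·ρ1
ρ2 ← 1/3·ρ2
ρ3 ← ρ3 − ρ2
ρ3 ← -3·ρ3
ρ2 ← ρ2 − 1/3·ρ3
ρ1 ← ρ1 − 9/2·ρ3
ρ1 ← ρ1 − 27/2·ρ2
The reduced form has 3 nonzero rows.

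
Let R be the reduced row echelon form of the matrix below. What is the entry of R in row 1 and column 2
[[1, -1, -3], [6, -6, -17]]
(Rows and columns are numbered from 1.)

ρ2 ← ρ2 − 6·ρ1
  [ 1  -1  -3 ]
  [ 0   0   1 ]
ρ1 ← ρ1 + 3·ρ2
  [ 1  -1  0 ]
  [ 0   0  1 ]

-1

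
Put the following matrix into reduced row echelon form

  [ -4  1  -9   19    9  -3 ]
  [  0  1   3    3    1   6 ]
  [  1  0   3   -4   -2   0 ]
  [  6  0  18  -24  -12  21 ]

Multiply R1 by -1/4.
  [ 1  -1/4  9/4  -19/4  -9/4  3/4 ]
  [ 0     1    3      3     1    6 ]
  [ 1     0    3     -4    -2    0 ]
  [ 6     0   18    -24   -12   21 ]
Subtract R1 from R3.
  [ 1  -1/4  9/4  -19/4  -9/4   3/4 ]
  [ 0     1    3      3     1     6 ]
  [ 0   1/4  3/4    3/4   1/4  -3/4 ]
  [ 6     0   18    -24   -12    21 ]
Subtract 6 times R1 from R4.
  [ 1  -1/4  9/4  -19/4  -9/4   3/4 ]
  [ 0     1    3      3     1     6 ]
  [ 0   1/4  3/4    3/4   1/4  -3/4 ]
  [ 0   3/2  9/2    9/2   3/2  33/2 ]
Subtract 1/4 times R2 from R3.
  [ 1  -1/4  9/4  -19/4  -9/4   3/4 ]
  [ 0     1    3      3     1     6 ]
  [ 0     0    0      0     0  -9/4 ]
  [ 0   3/2  9/2    9/2   3/2  33/2 ]
Subtract 3/2 times R2 from R4.
  [ 1  -1/4  9/4  -19/4  -9/4   3/4 ]
  [ 0     1    3      3     1     6 ]
  [ 0     0    0      0     0  -9/4 ]
  [ 0     0    0      0     0  15/2 ]
Multiply R3 by -4/9.
  [ 1  -1/4  9/4  -19/4  -9/4   3/4 ]
  [ 0     1    3      3     1     6 ]
  [ 0     0    0      0     0     1 ]
  [ 0     0    0      0     0  15/2 ]
Subtract 15/2 times R3 from R4.
  [ 1  -1/4  9/4  -19/4  -9/4  3/4 ]
  [ 0     1    3      3     1    6 ]
  [ 0     0    0      0     0    1 ]
  [ 0     0    0      0     0    0 ]
Subtract 6 times R3 from R2.
  [ 1  -1/4  9/4  -19/4  -9/4  3/4 ]
  [ 0     1    3      3     1    0 ]
  [ 0     0    0      0     0    1 ]
  [ 0     0    0      0     0    0 ]
Subtract 3/4 times R3 from R1.
  [ 1  -1/4  9/4  -19/4  -9/4  0 ]
  [ 0     1    3      3     1  0 ]
  [ 0     0    0      0     0  1 ]
  [ 0     0    0      0     0  0 ]
Add 1/4 times R2 to R1.
  [ 1  0  3  -4  -2  0 ]
  [ 0  1  3   3   1  0 ]
  [ 0  0  0   0   0  1 ]
  [ 0  0  0   0   0  0 ]

[[1, 0, 3, -4, -2, 0], [0, 1, 3, 3, 1, 0], [0, 0, 0, 0, 0, 1], [0, 0, 0, 0, 0, 0]]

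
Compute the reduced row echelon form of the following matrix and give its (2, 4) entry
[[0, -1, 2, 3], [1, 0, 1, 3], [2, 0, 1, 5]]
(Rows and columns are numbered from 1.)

-1

R1 ↔ R2
  [ 1   0  1  3 ]
  [ 0  -1  2  3 ]
  [ 2   0  1  5 ]
R3 ← R3 − 2·R1
  [ 1   0   1   3 ]
  [ 0  -1   2   3 ]
  [ 0   0  -1  -1 ]
R2 ← -1·R2
  [ 1  0   1   3 ]
  [ 0  1  -2  -3 ]
  [ 0  0  -1  -1 ]
R3 ← -1·R3
  [ 1  0   1   3 ]
  [ 0  1  -2  -3 ]
  [ 0  0   1   1 ]
R2 ← R2 + 2·R3
  [ 1  0  1   3 ]
  [ 0  1  0  -1 ]
  [ 0  0  1   1 ]
R1 ← R1 − R3
  [ 1  0  0   2 ]
  [ 0  1  0  -1 ]
  [ 0  0  1   1 ]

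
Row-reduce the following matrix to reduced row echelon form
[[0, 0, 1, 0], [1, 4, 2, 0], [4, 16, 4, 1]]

r1 <-> r2
r3 := r3 − 4·r1
r3 := r3 + 4·r2
r1 := r1 − 2·r2

[[1, 4, 0, 0], [0, 0, 1, 0], [0, 0, 0, 1]]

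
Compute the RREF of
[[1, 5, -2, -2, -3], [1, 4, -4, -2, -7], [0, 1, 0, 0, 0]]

Subtract R1 from R2.
Multiply R2 by -1.
Subtract R2 from R3.
Multiply R3 by -1/2.
Subtract 2 times R3 from R2.
Add 2 times R3 to R1.
Subtract 5 times R2 from R1.

[[1, 0, 0, -2, 1], [0, 1, 0, 0, 0], [0, 0, 1, 0, 2]]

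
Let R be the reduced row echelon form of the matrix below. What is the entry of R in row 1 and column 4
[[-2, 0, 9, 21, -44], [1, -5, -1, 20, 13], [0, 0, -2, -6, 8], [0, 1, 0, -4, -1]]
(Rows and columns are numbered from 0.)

-1

Multiply ρ1 by -1/2.
  [ 1   0  -9/2  -21/2  22 ]
  [ 1  -5    -1     20  13 ]
  [ 0   0    -2     -6   8 ]
  [ 0   1     0     -4  -1 ]
Subtract ρ1 from ρ2.
  [ 1   0  -9/2  -21/2  22 ]
  [ 0  -5   7/2   61/2  -9 ]
  [ 0   0    -2     -6   8 ]
  [ 0   1     0     -4  -1 ]
Multiply ρ2 by -1/5.
  [ 1  0   -9/2   -21/2   22 ]
  [ 0  1  -7/10  -61/10  9/5 ]
  [ 0  0     -2      -6    8 ]
  [ 0  1      0      -4   -1 ]
Subtract ρ2 from ρ4.
  [ 1  0   -9/2   -21/2     22 ]
  [ 0  1  -7/10  -61/10    9/5 ]
  [ 0  0     -2      -6      8 ]
  [ 0  0   7/10   21/10  -14/5 ]
Multiply ρ3 by -1/2.
  [ 1  0   -9/2   -21/2     22 ]
  [ 0  1  -7/10  -61/10    9/5 ]
  [ 0  0      1       3     -4 ]
  [ 0  0   7/10   21/10  -14/5 ]
Subtract 7/10 times ρ3 from ρ4.
  [ 1  0   -9/2   -21/2   22 ]
  [ 0  1  -7/10  -61/10  9/5 ]
  [ 0  0      1       3   -4 ]
  [ 0  0      0       0    0 ]
Add 7/10 times ρ3 to ρ2.
  [ 1  0  -9/2  -21/2  22 ]
  [ 0  1     0     -4  -1 ]
  [ 0  0     1      3  -4 ]
  [ 0  0     0      0   0 ]
Add 9/2 times ρ3 to ρ1.
  [ 1  0  0   3   4 ]
  [ 0  1  0  -4  -1 ]
  [ 0  0  1   3  -4 ]
  [ 0  0  0   0   0 ]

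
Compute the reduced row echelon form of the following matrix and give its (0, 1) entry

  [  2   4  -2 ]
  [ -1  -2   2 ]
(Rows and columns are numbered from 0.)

Multiply R1 by 1/2.
  [  1   2  -1 ]
  [ -1  -2   2 ]
Add R1 to R2.
  [ 1  2  -1 ]
  [ 0  0   1 ]
Add R2 to R1.
  [ 1  2  0 ]
  [ 0  0  1 ]

2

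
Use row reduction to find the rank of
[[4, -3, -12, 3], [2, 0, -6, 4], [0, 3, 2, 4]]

R1 → 1/4·R1
R2 → R2 − 2·R1
R2 → 2/3·R2
R3 → R3 − 3·R2
R3 → 1/2·R3
R1 → R1 + 3·R3
R1 → R1 + 3/4·R2
The reduced form has 3 nonzero rows.

rank = 3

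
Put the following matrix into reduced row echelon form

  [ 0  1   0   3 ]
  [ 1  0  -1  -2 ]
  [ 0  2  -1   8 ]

[[1, 0, 0, -4], [0, 1, 0, 3], [0, 0, 1, -2]]

Swap R1 and R2.
  [ 1  0  -1  -2 ]
  [ 0  1   0   3 ]
  [ 0  2  -1   8 ]
Subtract 2 times R2 from R3.
  [ 1  0  -1  -2 ]
  [ 0  1   0   3 ]
  [ 0  0  -1   2 ]
Multiply R3 by -1.
  [ 1  0  -1  -2 ]
  [ 0  1   0   3 ]
  [ 0  0   1  -2 ]
Add R3 to R1.
  [ 1  0  0  -4 ]
  [ 0  1  0   3 ]
  [ 0  0  1  -2 ]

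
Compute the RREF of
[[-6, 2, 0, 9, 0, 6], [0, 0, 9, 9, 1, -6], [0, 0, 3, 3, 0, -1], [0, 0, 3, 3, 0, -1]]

[[1, -1/3, 0, -3/2, 0, -1], [0, 0, 1, 1, 0, -1/3], [0, 0, 0, 0, 1, -3], [0, 0, 0, 0, 0, 0]]

ρ1 → -1/6·ρ1
  [ 1  -1/3  0  -3/2  0  -1 ]
  [ 0     0  9     9  1  -6 ]
  [ 0     0  3     3  0  -1 ]
  [ 0     0  3     3  0  -1 ]
ρ2 → 1/9·ρ2
  [ 1  -1/3  0  -3/2    0    -1 ]
  [ 0     0  1     1  1/9  -2/3 ]
  [ 0     0  3     3    0    -1 ]
  [ 0     0  3     3    0    -1 ]
ρ3 → ρ3 − 3·ρ2
  [ 1  -1/3  0  -3/2     0    -1 ]
  [ 0     0  1     1   1/9  -2/3 ]
  [ 0     0  0     0  -1/3     1 ]
  [ 0     0  3     3     0    -1 ]
ρ4 → ρ4 − 3·ρ2
  [ 1  -1/3  0  -3/2     0    -1 ]
  [ 0     0  1     1   1/9  -2/3 ]
  [ 0     0  0     0  -1/3     1 ]
  [ 0     0  0     0  -1/3     1 ]
ρ3 → -3·ρ3
  [ 1  -1/3  0  -3/2     0    -1 ]
  [ 0     0  1     1   1/9  -2/3 ]
  [ 0     0  0     0     1    -3 ]
  [ 0     0  0     0  -1/3     1 ]
ρ4 → ρ4 + 1/3·ρ3
  [ 1  -1/3  0  -3/2    0    -1 ]
  [ 0     0  1     1  1/9  -2/3 ]
  [ 0     0  0     0    1    -3 ]
  [ 0     0  0     0    0     0 ]
ρ2 → ρ2 − 1/9·ρ3
  [ 1  -1/3  0  -3/2  0    -1 ]
  [ 0     0  1     1  0  -1/3 ]
  [ 0     0  0     0  1    -3 ]
  [ 0     0  0     0  0     0 ]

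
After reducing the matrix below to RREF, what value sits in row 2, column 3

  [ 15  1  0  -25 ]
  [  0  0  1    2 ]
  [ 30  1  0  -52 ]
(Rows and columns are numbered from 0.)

R1 → 1/15·R1
  [  1  1/15  0  -5/3 ]
  [  0     0  1     2 ]
  [ 30     1  0   -52 ]
R3 → R3 − 30·R1
  [ 1  1/15  0  -5/3 ]
  [ 0     0  1     2 ]
  [ 0    -1  0    -2 ]
R2 ↔ R3
  [ 1  1/15  0  -5/3 ]
  [ 0    -1  0    -2 ]
  [ 0     0  1     2 ]
R2 → -1·R2
  [ 1  1/15  0  -5/3 ]
  [ 0     1  0     2 ]
  [ 0     0  1     2 ]
R1 → R1 − 1/15·R2
  [ 1  0  0  -9/5 ]
  [ 0  1  0     2 ]
  [ 0  0  1     2 ]

2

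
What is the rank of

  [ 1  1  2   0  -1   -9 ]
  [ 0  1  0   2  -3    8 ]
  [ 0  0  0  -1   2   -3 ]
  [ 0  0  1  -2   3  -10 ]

rank = 4

R3 <-> R4
  [ 1  1  2   0  -1   -9 ]
  [ 0  1  0   2  -3    8 ]
  [ 0  0  1  -2   3  -10 ]
  [ 0  0  0  -1   2   -3 ]
R4 ← -1·R4
  [ 1  1  2   0  -1   -9 ]
  [ 0  1  0   2  -3    8 ]
  [ 0  0  1  -2   3  -10 ]
  [ 0  0  0   1  -2    3 ]
R3 ← R3 + 2·R4
  [ 1  1  2  0  -1  -9 ]
  [ 0  1  0  2  -3   8 ]
  [ 0  0  1  0  -1  -4 ]
  [ 0  0  0  1  -2   3 ]
R2 ← R2 − 2·R4
  [ 1  1  2  0  -1  -9 ]
  [ 0  1  0  0   1   2 ]
  [ 0  0  1  0  -1  -4 ]
  [ 0  0  0  1  -2   3 ]
R1 ← R1 − 2·R3
  [ 1  1  0  0   1  -1 ]
  [ 0  1  0  0   1   2 ]
  [ 0  0  1  0  -1  -4 ]
  [ 0  0  0  1  -2   3 ]
R1 ← R1 − R2
  [ 1  0  0  0   0  -3 ]
  [ 0  1  0  0   1   2 ]
  [ 0  0  1  0  -1  -4 ]
  [ 0  0  0  1  -2   3 ]
The reduced form has 4 nonzero rows.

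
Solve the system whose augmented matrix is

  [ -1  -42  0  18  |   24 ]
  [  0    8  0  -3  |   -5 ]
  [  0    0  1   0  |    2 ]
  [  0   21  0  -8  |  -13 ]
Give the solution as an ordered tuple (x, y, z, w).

(0, -1, 2, -1)

ρ1 → -1·ρ1
  [ 1  42  0  -18  |  -24 ]
  [ 0   8  0   -3  |   -5 ]
  [ 0   0  1    0  |    2 ]
  [ 0  21  0   -8  |  -13 ]
ρ2 → 1/8·ρ2
  [ 1  42  0   -18  |   -24 ]
  [ 0   1  0  -3/8  |  -5/8 ]
  [ 0   0  1     0  |     2 ]
  [ 0  21  0    -8  |   -13 ]
ρ4 → ρ4 − 21·ρ2
  [ 1  42  0   -18  |   -24 ]
  [ 0   1  0  -3/8  |  -5/8 ]
  [ 0   0  1     0  |     2 ]
  [ 0   0  0  -1/8  |   1/8 ]
ρ4 → -8·ρ4
  [ 1  42  0   -18  |   -24 ]
  [ 0   1  0  -3/8  |  -5/8 ]
  [ 0   0  1     0  |     2 ]
  [ 0   0  0     1  |    -1 ]
ρ2 → ρ2 + 3/8·ρ4
  [ 1  42  0  -18  |  -24 ]
  [ 0   1  0    0  |   -1 ]
  [ 0   0  1    0  |    2 ]
  [ 0   0  0    1  |   -1 ]
ρ1 → ρ1 + 18·ρ4
  [ 1  42  0  0  |  -42 ]
  [ 0   1  0  0  |   -1 ]
  [ 0   0  1  0  |    2 ]
  [ 0   0  0  1  |   -1 ]
ρ1 → ρ1 − 42·ρ2
  [ 1  0  0  0  |   0 ]
  [ 0  1  0  0  |  -1 ]
  [ 0  0  1  0  |   2 ]
  [ 0  0  0  1  |  -1 ]
Reading off the last column: x = 0, y = -1, z = 2, w = -1.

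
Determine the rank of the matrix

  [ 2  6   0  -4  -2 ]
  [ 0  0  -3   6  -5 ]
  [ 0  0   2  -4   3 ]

rank = 3

R1 ← 1/2·R1
R2 ← -1/3·R2
R3 ← R3 − 2·R2
R3 ← -3·R3
R2 ← R2 − 5/3·R3
R1 ← R1 + R3
The reduced form has 3 nonzero rows.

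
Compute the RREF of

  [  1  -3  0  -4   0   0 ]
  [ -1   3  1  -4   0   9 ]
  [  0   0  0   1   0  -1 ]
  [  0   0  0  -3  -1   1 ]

[[1, -3, 0, 0, 0, -4], [0, 0, 1, 0, 0, 1], [0, 0, 0, 1, 0, -1], [0, 0, 0, 0, 1, 2]]

r2 ← r2 + r1
r4 ← r4 + 3·r3
r4 ← -1·r4
r2 ← r2 + 8·r3
r1 ← r1 + 4·r3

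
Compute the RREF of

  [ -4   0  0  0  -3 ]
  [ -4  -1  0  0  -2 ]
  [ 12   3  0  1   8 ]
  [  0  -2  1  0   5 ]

[[1, 0, 0, 0, 3/4], [0, 1, 0, 0, -1], [0, 0, 1, 0, 3], [0, 0, 0, 1, 2]]

R1 := -1/4·R1
  [  1   0  0  0  3/4 ]
  [ -4  -1  0  0   -2 ]
  [ 12   3  0  1    8 ]
  [  0  -2  1  0    5 ]
R2 := R2 + 4·R1
  [  1   0  0  0  3/4 ]
  [  0  -1  0  0    1 ]
  [ 12   3  0  1    8 ]
  [  0  -2  1  0    5 ]
R3 := R3 − 12·R1
  [ 1   0  0  0  3/4 ]
  [ 0  -1  0  0    1 ]
  [ 0   3  0  1   -1 ]
  [ 0  -2  1  0    5 ]
R2 := -1·R2
  [ 1   0  0  0  3/4 ]
  [ 0   1  0  0   -1 ]
  [ 0   3  0  1   -1 ]
  [ 0  -2  1  0    5 ]
R3 := R3 − 3·R2
  [ 1   0  0  0  3/4 ]
  [ 0   1  0  0   -1 ]
  [ 0   0  0  1    2 ]
  [ 0  -2  1  0    5 ]
R4 := R4 + 2·R2
  [ 1  0  0  0  3/4 ]
  [ 0  1  0  0   -1 ]
  [ 0  0  0  1    2 ]
  [ 0  0  1  0    3 ]
R3 <=> R4
  [ 1  0  0  0  3/4 ]
  [ 0  1  0  0   -1 ]
  [ 0  0  1  0    3 ]
  [ 0  0  0  1    2 ]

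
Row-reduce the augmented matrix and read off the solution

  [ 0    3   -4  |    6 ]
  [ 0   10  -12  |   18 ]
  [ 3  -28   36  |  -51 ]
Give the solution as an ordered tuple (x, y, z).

(1, 0, -3/2)

R1 ↔ R3
  [ 3  -28   36  |  -51 ]
  [ 0   10  -12  |   18 ]
  [ 0    3   -4  |    6 ]
R1 -> 1/3·R1
  [ 1  -28/3   12  |  -17 ]
  [ 0     10  -12  |   18 ]
  [ 0      3   -4  |    6 ]
R2 -> 1/10·R2
  [ 1  -28/3    12  |  -17 ]
  [ 0      1  -6/5  |  9/5 ]
  [ 0      3    -4  |    6 ]
R3 -> R3 − 3·R2
  [ 1  -28/3    12  |  -17 ]
  [ 0      1  -6/5  |  9/5 ]
  [ 0      0  -2/5  |  3/5 ]
R3 -> -5/2·R3
  [ 1  -28/3    12  |   -17 ]
  [ 0      1  -6/5  |   9/5 ]
  [ 0      0     1  |  -3/2 ]
R2 -> R2 + 6/5·R3
  [ 1  -28/3  12  |   -17 ]
  [ 0      1   0  |     0 ]
  [ 0      0   1  |  -3/2 ]
R1 -> R1 − 12·R3
  [ 1  -28/3  0  |     1 ]
  [ 0      1  0  |     0 ]
  [ 0      0  1  |  -3/2 ]
R1 -> R1 + 28/3·R2
  [ 1  0  0  |     1 ]
  [ 0  1  0  |     0 ]
  [ 0  0  1  |  -3/2 ]
Reading off the last column: x = 1, y = 0, z = -3/2.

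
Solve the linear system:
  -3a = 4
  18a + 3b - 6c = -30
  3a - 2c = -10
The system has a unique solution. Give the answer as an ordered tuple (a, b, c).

Form the augmented matrix and row-reduce:
  [ -3  0   0  |    4 ]
  [ 18  3  -6  |  -30 ]
  [  3  0  -2  |  -10 ]
Multiply ρ1 by -1/3.
  [  1  0   0  |  -4/3 ]
  [ 18  3  -6  |   -30 ]
  [  3  0  -2  |   -10 ]
Subtract 18 times ρ1 from ρ2.
  [ 1  0   0  |  -4/3 ]
  [ 0  3  -6  |    -6 ]
  [ 3  0  -2  |   -10 ]
Subtract 3 times ρ1 from ρ3.
  [ 1  0   0  |  -4/3 ]
  [ 0  3  -6  |    -6 ]
  [ 0  0  -2  |    -6 ]
Multiply ρ2 by 1/3.
  [ 1  0   0  |  -4/3 ]
  [ 0  1  -2  |    -2 ]
  [ 0  0  -2  |    -6 ]
Multiply ρ3 by -1/2.
  [ 1  0   0  |  -4/3 ]
  [ 0  1  -2  |    -2 ]
  [ 0  0   1  |     3 ]
Add 2 times ρ3 to ρ2.
  [ 1  0  0  |  -4/3 ]
  [ 0  1  0  |     4 ]
  [ 0  0  1  |     3 ]
Reading off the last column: a = -4/3, b = 4, c = 3.

(-4/3, 4, 3)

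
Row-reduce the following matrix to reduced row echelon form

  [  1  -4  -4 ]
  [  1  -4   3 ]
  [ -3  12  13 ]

r2 ← r2 − r1
r3 ← r3 + 3·r1
r2 ← 1/7·r2
r3 ← r3 − r2
r1 ← r1 + 4·r2

[[1, -4, 0], [0, 0, 1], [0, 0, 0]]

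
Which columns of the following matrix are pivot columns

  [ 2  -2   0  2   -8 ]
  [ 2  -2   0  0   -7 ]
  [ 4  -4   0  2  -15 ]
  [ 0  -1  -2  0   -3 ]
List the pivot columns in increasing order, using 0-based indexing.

0, 1, 3

Multiply ρ1 by 1/2.
Subtract 2 times ρ1 from ρ2.
Subtract 4 times ρ1 from ρ3.
Swap ρ2 and ρ4.
Multiply ρ2 by -1.
Multiply ρ3 by -1/2.
Add 2 times ρ3 to ρ4.
Subtract ρ3 from ρ1.
Add ρ2 to ρ1.
Pivot columns are the columns containing a leading 1.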